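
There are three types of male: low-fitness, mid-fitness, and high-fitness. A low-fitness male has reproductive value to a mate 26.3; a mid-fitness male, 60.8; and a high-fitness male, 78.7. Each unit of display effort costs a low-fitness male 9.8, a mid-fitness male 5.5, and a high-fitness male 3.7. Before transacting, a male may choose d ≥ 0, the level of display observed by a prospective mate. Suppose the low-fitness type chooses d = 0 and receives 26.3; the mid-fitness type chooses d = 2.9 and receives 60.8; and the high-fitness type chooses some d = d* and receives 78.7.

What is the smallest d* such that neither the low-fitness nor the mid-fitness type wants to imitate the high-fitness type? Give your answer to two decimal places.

Mid-fitness type (on-path payoff 60.8 − 5.5×2.9 = 44.85) won't mimic when 44.85 ≥ 78.7 − 5.5·d*, i.e. d* ≥ 6.15.
Low-fitness type (on-path payoff 26.3) won't mimic when 26.3 ≥ 78.7 − 9.8·d*, i.e. d* ≥ 5.35.
Both must hold, so d* = max(5.35, 6.15) = 6.15. The mid-fitness type's constraint binds.

6.15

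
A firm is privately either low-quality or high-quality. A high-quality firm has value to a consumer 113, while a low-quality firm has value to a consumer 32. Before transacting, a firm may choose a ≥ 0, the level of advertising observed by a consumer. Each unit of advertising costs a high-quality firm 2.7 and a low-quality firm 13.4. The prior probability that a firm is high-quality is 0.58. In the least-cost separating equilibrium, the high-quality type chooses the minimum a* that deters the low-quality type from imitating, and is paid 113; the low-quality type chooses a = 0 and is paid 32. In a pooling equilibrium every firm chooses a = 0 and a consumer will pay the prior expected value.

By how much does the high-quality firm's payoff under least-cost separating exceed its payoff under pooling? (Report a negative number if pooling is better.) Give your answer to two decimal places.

Least-cost separating signal: a* solves 32 = 113 − 13.4·a*, so a* = (113 − 32)/13.4 ≈ 6.0448.
High-quality type's separating payoff: 113 − 2.7 × a* = 113 − 2.7 × (113 − 32)/13.4 = 113 − 218.7/13.4 ≈ 96.6791.
Pooling payoff: 0.58 × 113 + 0.42 × 32 = 78.98.
Difference: 96.6791 − 78.98 = 17.6991, i.e. 17.70 to two decimal places.
The high-quality type prefers to separate.

17.70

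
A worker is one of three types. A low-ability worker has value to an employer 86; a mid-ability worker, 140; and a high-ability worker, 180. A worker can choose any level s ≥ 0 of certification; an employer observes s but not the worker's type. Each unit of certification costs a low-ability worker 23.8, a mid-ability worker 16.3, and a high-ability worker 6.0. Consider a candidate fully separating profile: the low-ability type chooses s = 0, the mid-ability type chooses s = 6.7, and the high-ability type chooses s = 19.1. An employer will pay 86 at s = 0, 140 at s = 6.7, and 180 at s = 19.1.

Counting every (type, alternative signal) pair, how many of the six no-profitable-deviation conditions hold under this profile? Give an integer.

Mid-ability (own payoff 140 − 16.3×6.7 = 30.79): to s=0 gives 86 → profitable ✗; to s=19.1 gives 180 − 16.3×19.1 = -131.33 → no gain ✓.
Low-ability (own payoff 86): to s=6.7 gives 140 − 23.8×6.7 = -19.46 → no gain ✓; to s=19.1 gives 180 − 23.8×19.1 = -274.58 → no gain ✓.
High-ability (own payoff 180 − 6.0×19.1 = 65.4): to s=0 gives 86 → profitable ✗; to s=6.7 gives 140 − 6.0×6.7 = 99.8 → profitable ✗.
3 of the 6 constraints hold; not an equilibrium.

3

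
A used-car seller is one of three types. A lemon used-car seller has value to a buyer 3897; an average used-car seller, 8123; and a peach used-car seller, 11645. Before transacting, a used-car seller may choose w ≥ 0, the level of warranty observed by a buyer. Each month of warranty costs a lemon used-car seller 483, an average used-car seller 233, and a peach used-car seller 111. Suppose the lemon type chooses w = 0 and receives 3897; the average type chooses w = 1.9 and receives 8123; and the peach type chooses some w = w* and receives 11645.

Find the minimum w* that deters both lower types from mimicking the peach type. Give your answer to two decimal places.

Lemon type (on-path payoff 3897) won't mimic when 3897 ≥ 11645 − 483·w*, i.e. w* ≥ 16.04.
Average type (on-path payoff 8123 − 233×1.9 = 7680.3) won't mimic when 7680.3 ≥ 11645 − 233·w*, i.e. w* ≥ 17.02.
Both must hold, so w* = max(16.04, 17.02) = 17.02. The average type's constraint binds.

17.02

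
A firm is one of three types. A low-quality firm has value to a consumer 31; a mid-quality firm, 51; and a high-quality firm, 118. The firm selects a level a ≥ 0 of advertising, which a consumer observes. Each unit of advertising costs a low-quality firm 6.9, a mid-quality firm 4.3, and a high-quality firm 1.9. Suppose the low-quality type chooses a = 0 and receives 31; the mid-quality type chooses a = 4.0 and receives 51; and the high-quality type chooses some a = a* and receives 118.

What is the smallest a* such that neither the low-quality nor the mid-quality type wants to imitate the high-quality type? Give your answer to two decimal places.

19.58

Low-quality type (on-path payoff 31) won't mimic when 31 ≥ 118 − 6.9·a*, i.e. a* ≥ 12.61.
Mid-quality type (on-path payoff 51 − 4.3×4.0 = 33.8) won't mimic when 33.8 ≥ 118 − 4.3·a*, i.e. a* ≥ 19.58.
Both must hold, so a* = max(12.61, 19.58) = 19.58. The mid-quality type's constraint binds.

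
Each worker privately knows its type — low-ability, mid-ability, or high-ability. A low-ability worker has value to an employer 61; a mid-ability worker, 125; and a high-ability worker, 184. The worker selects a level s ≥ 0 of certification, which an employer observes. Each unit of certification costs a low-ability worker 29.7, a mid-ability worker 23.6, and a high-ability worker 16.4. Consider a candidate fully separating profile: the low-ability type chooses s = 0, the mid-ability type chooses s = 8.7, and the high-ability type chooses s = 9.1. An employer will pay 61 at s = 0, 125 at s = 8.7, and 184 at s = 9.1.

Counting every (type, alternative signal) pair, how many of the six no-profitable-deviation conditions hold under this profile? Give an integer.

Mid-ability (own payoff 125 − 23.6×8.7 = -80.32): to s=0 gives 61 → profitable ✗; to s=9.1 gives 184 − 23.6×9.1 = -30.76 → profitable ✗.
High-ability (own payoff 184 − 16.4×9.1 = 34.76): to s=0 gives 61 → profitable ✗; to s=8.7 gives 125 − 16.4×8.7 = -17.68 → no gain ✓.
Low-ability (own payoff 61): to s=8.7 gives 125 − 29.7×8.7 = -133.39 → no gain ✓; to s=9.1 gives 184 − 29.7×9.1 = -86.27 → no gain ✓.
3 of the 6 constraints hold; not an equilibrium.

3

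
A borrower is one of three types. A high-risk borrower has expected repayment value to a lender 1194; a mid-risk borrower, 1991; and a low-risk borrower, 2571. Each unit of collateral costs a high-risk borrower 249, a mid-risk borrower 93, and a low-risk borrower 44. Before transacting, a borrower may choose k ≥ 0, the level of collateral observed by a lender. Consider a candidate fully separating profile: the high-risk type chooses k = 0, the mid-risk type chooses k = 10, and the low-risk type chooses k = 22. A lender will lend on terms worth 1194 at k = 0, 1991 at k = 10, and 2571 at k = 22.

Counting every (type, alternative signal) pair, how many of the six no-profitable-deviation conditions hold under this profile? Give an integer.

Low-risk (own payoff 2571 − 44×22 = 1603): to k=0 gives 1194 → no gain ✓; to k=10 gives 1991 − 44×10 = 1551 → no gain ✓.
High-risk (own payoff 1194): to k=10 gives 1991 − 249×10 = -499 → no gain ✓; to k=22 gives 2571 − 249×22 = -2907 → no gain ✓.
Mid-risk (own payoff 1991 − 93×10 = 1061): to k=0 gives 1194 → profitable ✗; to k=22 gives 2571 − 93×22 = 525 → no gain ✓.
5 of the 6 constraints hold; not an equilibrium.

5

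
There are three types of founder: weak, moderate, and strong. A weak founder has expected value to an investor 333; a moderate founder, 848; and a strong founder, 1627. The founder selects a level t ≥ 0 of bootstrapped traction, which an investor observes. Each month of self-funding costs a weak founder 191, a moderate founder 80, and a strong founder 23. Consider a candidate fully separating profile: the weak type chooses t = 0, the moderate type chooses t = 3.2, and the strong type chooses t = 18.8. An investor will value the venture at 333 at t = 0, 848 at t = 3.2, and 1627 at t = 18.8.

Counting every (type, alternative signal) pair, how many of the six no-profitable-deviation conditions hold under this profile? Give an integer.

Moderate (own payoff 848 − 80×3.2 = 592): to t=0 gives 333 → no gain ✓; to t=18.8 gives 1627 − 80×18.8 = 123 → no gain ✓.
Weak (own payoff 333): to t=3.2 gives 848 − 191×3.2 = 236.8 → no gain ✓; to t=18.8 gives 1627 − 191×18.8 = -1963.8 → no gain ✓.
Strong (own payoff 1627 − 23×18.8 = 1194.6): to t=0 gives 333 → no gain ✓; to t=3.2 gives 848 − 23×3.2 = 774.4 → no gain ✓.
6 of the 6 constraints hold; this profile is a separating equilibrium.

6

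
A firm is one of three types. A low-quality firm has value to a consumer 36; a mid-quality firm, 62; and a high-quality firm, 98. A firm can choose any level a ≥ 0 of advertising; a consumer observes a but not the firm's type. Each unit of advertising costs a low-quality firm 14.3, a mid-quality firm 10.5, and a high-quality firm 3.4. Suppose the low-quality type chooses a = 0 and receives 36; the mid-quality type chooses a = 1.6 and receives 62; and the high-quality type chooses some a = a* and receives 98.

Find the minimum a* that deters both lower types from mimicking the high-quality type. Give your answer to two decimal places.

Mid-quality type (on-path payoff 62 − 10.5×1.6 = 45.2) won't mimic when 45.2 ≥ 98 − 10.5·a*, i.e. a* ≥ 5.03.
Low-quality type (on-path payoff 36) won't mimic when 36 ≥ 98 − 14.3·a*, i.e. a* ≥ 4.34.
Both must hold, so a* = max(4.34, 5.03) = 5.03. The mid-quality type's constraint binds.

5.03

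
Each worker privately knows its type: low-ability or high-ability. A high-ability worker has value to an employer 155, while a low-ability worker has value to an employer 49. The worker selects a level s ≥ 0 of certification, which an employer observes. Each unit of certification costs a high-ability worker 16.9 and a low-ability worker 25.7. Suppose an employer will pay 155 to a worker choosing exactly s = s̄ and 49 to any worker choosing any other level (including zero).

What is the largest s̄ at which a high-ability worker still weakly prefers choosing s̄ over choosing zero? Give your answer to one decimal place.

6.3

Choosing s̄ yields the high-ability type 155 − 16.9·s̄; choosing zero yields 49.
The high-ability type is indifferent at 155 − 16.9·s̄ = 49, i.e. s̄ = (155 − 49) / 16.9 ≈ 6.3.
For any s̄ above 6.3 the high-ability type would rather pool at zero, so separation collapses.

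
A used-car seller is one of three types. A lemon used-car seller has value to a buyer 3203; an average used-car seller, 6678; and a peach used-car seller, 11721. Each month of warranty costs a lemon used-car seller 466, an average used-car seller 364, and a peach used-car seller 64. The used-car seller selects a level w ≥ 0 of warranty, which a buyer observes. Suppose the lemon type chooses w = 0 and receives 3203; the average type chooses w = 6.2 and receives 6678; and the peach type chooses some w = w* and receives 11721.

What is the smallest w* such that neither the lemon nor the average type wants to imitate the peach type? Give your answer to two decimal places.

Average type (on-path payoff 6678 − 364×6.2 = 4421.2) won't mimic when 4421.2 ≥ 11721 − 364·w*, i.e. w* ≥ 20.05.
Lemon type (on-path payoff 3203) won't mimic when 3203 ≥ 11721 − 466·w*, i.e. w* ≥ 18.28.
Both must hold, so w* = max(18.28, 20.05) = 20.05. The average type's constraint binds.

20.05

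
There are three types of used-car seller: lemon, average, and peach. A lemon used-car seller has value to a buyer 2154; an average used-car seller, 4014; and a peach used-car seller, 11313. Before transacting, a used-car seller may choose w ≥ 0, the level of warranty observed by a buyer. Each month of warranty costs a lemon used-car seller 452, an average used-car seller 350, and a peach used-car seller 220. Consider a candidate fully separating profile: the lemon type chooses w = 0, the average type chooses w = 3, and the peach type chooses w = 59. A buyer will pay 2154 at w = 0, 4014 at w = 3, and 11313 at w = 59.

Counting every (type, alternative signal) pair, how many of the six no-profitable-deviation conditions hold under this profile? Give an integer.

3

Lemon (own payoff 2154): to w=3 gives 4014 − 452×3 = 2658 → profitable ✗; to w=59 gives 11313 − 452×59 = -15355 → no gain ✓.
Peach (own payoff 11313 − 220×59 = -1667): to w=0 gives 2154 → profitable ✗; to w=3 gives 4014 − 220×3 = 3354 → profitable ✗.
Average (own payoff 4014 − 350×3 = 2964): to w=0 gives 2154 → no gain ✓; to w=59 gives 11313 − 350×59 = -9337 → no gain ✓.
3 of the 6 constraints hold; not an equilibrium.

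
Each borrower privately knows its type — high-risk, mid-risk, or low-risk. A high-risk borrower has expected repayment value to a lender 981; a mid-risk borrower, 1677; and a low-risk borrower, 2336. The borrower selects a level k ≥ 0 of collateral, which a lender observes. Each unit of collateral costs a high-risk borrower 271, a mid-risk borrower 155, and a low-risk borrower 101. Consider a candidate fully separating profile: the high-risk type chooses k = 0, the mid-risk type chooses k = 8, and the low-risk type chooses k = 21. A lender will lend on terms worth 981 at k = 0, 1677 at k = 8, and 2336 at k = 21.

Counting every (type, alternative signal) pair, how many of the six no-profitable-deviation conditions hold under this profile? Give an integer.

3

High-risk (own payoff 981): to k=8 gives 1677 − 271×8 = -491 → no gain ✓; to k=21 gives 2336 − 271×21 = -3355 → no gain ✓.
Mid-risk (own payoff 1677 − 155×8 = 437): to k=0 gives 981 → profitable ✗; to k=21 gives 2336 − 155×21 = -919 → no gain ✓.
Low-risk (own payoff 2336 − 101×21 = 215): to k=0 gives 981 → profitable ✗; to k=8 gives 1677 − 101×8 = 869 → profitable ✗.
3 of the 6 constraints hold; not an equilibrium.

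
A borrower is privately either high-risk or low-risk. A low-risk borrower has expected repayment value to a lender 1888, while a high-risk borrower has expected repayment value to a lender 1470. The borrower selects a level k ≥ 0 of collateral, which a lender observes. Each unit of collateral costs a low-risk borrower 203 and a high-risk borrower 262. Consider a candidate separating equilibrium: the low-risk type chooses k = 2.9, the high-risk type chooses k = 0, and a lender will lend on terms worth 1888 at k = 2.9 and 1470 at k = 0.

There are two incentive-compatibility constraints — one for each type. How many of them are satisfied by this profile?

1

High-risk type: stay at 0 → 1470; mimic → 1888 − 262 × 2.9 = 1128.2. IC holds (1470 ≥ 1128.2).
Low-risk type: signal → 1888 − 203 × 2.9 = 1299.3; deviate to 0 → 1470. IC fails (1299.3 < 1470).
1 of 2 constraints hold, so this profile is not an equilibrium.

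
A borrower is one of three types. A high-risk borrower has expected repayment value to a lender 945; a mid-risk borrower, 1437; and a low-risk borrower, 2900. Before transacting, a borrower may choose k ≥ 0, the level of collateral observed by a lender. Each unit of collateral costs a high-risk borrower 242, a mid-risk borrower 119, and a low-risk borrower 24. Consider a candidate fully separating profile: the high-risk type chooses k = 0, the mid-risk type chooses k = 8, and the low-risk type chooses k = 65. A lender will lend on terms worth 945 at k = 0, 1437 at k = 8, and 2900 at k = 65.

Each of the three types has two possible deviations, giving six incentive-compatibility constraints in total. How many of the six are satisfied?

5

High-risk (own payoff 945): to k=8 gives 1437 − 242×8 = -499 → no gain ✓; to k=65 gives 2900 − 242×65 = -12830 → no gain ✓.
Mid-risk (own payoff 1437 − 119×8 = 485): to k=0 gives 945 → profitable ✗; to k=65 gives 2900 − 119×65 = -4835 → no gain ✓.
Low-risk (own payoff 2900 − 24×65 = 1340): to k=0 gives 945 → no gain ✓; to k=8 gives 1437 − 24×8 = 1245 → no gain ✓.
5 of the 6 constraints hold; not an equilibrium.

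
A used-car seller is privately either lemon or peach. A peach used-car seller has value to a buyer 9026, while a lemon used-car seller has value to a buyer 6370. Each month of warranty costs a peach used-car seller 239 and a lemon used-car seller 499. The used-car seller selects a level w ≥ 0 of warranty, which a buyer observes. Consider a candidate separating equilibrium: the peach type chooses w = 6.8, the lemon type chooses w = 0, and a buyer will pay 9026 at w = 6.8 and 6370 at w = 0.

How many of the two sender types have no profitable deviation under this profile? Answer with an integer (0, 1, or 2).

Lemon type: stay at 0 → 6370; mimic → 9026 − 499 × 6.8 = 5632.8. IC holds (6370 ≥ 5632.8).
Peach type: signal → 9026 − 239 × 6.8 = 7400.8; deviate to 0 → 6370. IC holds (7400.8 ≥ 6370).
2 of 2 constraints hold, so this is a separating equilibrium.

2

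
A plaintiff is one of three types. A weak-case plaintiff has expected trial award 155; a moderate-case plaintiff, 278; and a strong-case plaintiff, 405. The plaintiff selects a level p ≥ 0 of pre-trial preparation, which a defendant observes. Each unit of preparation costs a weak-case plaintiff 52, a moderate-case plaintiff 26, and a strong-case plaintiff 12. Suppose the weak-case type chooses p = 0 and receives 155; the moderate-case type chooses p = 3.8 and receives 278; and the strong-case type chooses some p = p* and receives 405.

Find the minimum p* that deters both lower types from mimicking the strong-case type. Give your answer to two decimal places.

Moderate-case type (on-path payoff 278 − 26×3.8 = 179.2) won't mimic when 179.2 ≥ 405 − 26·p*, i.e. p* ≥ 8.68.
Weak-case type (on-path payoff 155) won't mimic when 155 ≥ 405 − 52·p*, i.e. p* ≥ 4.81.
Both must hold, so p* = max(4.81, 8.68) = 8.68. The moderate-case type's constraint binds.

8.68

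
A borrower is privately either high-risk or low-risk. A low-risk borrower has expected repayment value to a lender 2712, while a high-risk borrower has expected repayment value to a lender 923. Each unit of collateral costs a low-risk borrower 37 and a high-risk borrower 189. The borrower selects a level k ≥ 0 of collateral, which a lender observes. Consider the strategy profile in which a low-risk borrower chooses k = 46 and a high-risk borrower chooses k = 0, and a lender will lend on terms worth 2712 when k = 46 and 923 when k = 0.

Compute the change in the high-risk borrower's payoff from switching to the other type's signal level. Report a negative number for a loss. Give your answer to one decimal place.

-6905.0

Playing k = 0 the high-risk borrower receives 923.
Deviating to k = 46 brings payment 2712 at cost 189 × 46 = 8694, netting -5982.
Gain from deviating: -5982 − 923 = -6905.0.
The gain is negative, so the high-risk type's incentive-compatibility constraint is satisfied.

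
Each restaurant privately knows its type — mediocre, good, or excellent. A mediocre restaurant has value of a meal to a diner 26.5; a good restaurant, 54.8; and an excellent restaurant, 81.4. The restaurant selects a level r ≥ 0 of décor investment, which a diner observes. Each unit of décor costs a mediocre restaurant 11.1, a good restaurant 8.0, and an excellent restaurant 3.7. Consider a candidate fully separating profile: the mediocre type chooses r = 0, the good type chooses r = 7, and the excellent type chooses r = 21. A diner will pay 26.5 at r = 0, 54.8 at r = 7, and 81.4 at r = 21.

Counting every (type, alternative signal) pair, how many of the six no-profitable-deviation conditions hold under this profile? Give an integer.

Mediocre (own payoff 26.5): to r=7 gives 54.8 − 11.1×7 = -22.9 → no gain ✓; to r=21 gives 81.4 − 11.1×21 = -151.7 → no gain ✓.
Good (own payoff 54.8 − 8.0×7 = -1.2): to r=0 gives 26.5 → profitable ✗; to r=21 gives 81.4 − 8.0×21 = -86.6 → no gain ✓.
Excellent (own payoff 81.4 − 3.7×21 = 3.7): to r=0 gives 26.5 → profitable ✗; to r=7 gives 54.8 − 3.7×7 = 28.9 → profitable ✗.
3 of the 6 constraints hold; not an equilibrium.

3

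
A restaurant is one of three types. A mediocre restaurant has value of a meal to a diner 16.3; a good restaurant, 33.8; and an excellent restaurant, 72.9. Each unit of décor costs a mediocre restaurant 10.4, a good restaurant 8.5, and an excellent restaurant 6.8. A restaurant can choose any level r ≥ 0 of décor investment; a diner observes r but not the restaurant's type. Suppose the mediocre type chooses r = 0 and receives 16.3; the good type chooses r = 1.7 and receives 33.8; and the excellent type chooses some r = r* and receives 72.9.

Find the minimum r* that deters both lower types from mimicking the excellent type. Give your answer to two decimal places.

Mediocre type (on-path payoff 16.3) won't mimic when 16.3 ≥ 72.9 − 10.4·r*, i.e. r* ≥ 5.44.
Good type (on-path payoff 33.8 − 8.5×1.7 = 19.35) won't mimic when 19.35 ≥ 72.9 − 8.5·r*, i.e. r* ≥ 6.30.
Both must hold, so r* = max(5.44, 6.30) = 6.30. The good type's constraint binds.

6.30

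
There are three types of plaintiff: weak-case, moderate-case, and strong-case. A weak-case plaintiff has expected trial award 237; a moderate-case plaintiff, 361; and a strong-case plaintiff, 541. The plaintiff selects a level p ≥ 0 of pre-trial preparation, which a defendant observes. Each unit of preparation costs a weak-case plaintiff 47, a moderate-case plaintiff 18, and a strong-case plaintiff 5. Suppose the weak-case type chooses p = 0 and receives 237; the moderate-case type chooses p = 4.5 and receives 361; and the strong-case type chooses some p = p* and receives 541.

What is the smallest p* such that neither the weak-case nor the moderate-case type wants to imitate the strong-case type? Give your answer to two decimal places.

14.50

Moderate-case type (on-path payoff 361 − 18×4.5 = 280) won't mimic when 280 ≥ 541 − 18·p*, i.e. p* ≥ 14.50.
Weak-case type (on-path payoff 237) won't mimic when 237 ≥ 541 − 47·p*, i.e. p* ≥ 6.47.
Both must hold, so p* = max(6.47, 14.50) = 14.50. The moderate-case type's constraint binds.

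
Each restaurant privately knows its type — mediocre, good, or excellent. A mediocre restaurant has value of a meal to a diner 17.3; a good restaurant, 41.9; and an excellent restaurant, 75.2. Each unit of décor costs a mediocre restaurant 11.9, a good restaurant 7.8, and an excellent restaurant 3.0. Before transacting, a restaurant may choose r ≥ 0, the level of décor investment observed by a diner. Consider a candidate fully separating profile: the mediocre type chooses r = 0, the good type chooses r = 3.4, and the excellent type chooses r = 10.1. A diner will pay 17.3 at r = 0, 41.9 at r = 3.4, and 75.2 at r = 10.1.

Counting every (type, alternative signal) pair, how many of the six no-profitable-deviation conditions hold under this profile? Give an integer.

5

Excellent (own payoff 75.2 − 3.0×10.1 = 44.9): to r=0 gives 17.3 → no gain ✓; to r=3.4 gives 41.9 − 3.0×3.4 = 31.7 → no gain ✓.
Good (own payoff 41.9 − 7.8×3.4 = 15.38): to r=0 gives 17.3 → profitable ✗; to r=10.1 gives 75.2 − 7.8×10.1 = -3.58 → no gain ✓.
Mediocre (own payoff 17.3): to r=3.4 gives 41.9 − 11.9×3.4 = 1.44 → no gain ✓; to r=10.1 gives 75.2 − 11.9×10.1 = -44.99 → no gain ✓.
5 of the 6 constraints hold; not an equilibrium.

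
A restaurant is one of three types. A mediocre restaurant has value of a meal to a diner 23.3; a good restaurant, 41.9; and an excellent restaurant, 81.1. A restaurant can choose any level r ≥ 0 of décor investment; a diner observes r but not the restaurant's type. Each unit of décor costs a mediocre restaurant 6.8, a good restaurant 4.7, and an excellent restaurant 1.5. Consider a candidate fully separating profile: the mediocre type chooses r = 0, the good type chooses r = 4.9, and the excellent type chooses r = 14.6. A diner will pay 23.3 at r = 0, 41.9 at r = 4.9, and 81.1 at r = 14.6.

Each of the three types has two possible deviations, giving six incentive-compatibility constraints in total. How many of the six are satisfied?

5

Excellent (own payoff 81.1 − 1.5×14.6 = 59.2): to r=0 gives 23.3 → no gain ✓; to r=4.9 gives 41.9 − 1.5×4.9 = 34.55 → no gain ✓.
Mediocre (own payoff 23.3): to r=4.9 gives 41.9 − 6.8×4.9 = 8.58 → no gain ✓; to r=14.6 gives 81.1 − 6.8×14.6 = -18.18 → no gain ✓.
Good (own payoff 41.9 − 4.7×4.9 = 18.87): to r=0 gives 23.3 → profitable ✗; to r=14.6 gives 81.1 − 4.7×14.6 = 12.48 → no gain ✓.
5 of the 6 constraints hold; not an equilibrium.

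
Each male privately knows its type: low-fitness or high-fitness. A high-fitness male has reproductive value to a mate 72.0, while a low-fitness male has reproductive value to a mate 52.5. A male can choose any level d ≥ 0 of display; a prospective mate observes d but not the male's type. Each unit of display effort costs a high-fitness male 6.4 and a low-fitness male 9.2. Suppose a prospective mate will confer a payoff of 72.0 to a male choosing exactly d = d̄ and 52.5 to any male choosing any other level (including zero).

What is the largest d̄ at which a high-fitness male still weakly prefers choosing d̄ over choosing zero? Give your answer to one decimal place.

3.0

Choosing d̄ yields the high-fitness type 72.0 − 6.4·d̄; choosing zero yields 52.5.
The high-fitness type is indifferent at 72.0 − 6.4·d̄ = 52.5, i.e. d̄ = (72.0 − 52.5) / 6.4 ≈ 3.0.
For any d̄ above 3.0 the high-fitness type would rather pool at zero, so separation collapses.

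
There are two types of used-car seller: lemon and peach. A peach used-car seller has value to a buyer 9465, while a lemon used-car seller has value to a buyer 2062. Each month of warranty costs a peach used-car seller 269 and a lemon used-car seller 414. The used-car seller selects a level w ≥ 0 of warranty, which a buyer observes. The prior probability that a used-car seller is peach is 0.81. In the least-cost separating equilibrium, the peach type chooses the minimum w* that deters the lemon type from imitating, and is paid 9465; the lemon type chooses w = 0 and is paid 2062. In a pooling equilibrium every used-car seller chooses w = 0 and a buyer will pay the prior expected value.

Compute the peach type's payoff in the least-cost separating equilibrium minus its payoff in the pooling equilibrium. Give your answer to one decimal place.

Least-cost separating signal: w* solves 2062 = 9465 − 414·w*, so w* = (9465 − 2062)/414 ≈ 17.8816.
Peach type's separating payoff: 9465 − 269 × w* = 9465 − 269 × (9465 − 2062)/414 = 9465 − 1991407/414 ≈ 4654.838.
Pooling payoff: 0.81 × 9465 + 0.19 × 2062 = 8058.43.
Difference: 4654.838 − 8058.43 = -3403.592, i.e. -3403.6 to one decimal place.
The peach type would prefer the pooling outcome.

-3403.6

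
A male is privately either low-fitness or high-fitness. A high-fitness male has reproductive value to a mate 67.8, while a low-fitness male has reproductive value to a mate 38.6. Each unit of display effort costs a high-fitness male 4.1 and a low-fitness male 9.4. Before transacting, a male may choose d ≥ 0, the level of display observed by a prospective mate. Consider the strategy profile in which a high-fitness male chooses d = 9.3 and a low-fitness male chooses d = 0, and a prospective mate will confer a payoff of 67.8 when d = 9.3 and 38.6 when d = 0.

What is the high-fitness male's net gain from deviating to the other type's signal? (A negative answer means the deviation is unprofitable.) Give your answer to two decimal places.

8.93

Playing d = 9.3 the high-fitness male receives 67.8 − 4.1 × 9.3 = 29.67.
Deviating to d = 0 yields 38.6 instead.
Gain from deviating: 38.6 − 29.67 = 8.93.
The gain is positive, so the high-fitness type's incentive-compatibility constraint is violated — this profile is not a separating equilibrium.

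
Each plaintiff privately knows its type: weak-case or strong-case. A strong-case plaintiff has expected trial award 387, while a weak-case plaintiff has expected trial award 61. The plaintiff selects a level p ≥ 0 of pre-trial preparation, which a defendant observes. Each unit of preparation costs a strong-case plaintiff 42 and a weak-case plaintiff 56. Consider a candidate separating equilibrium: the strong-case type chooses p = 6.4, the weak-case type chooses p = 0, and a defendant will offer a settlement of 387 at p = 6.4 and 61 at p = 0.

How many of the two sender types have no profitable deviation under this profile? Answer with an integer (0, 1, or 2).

2

Strong-case type: signal → 387 − 42 × 6.4 = 118.2; deviate to 0 → 61. IC holds (118.2 ≥ 61).
Weak-case type: stay at 0 → 61; mimic → 387 − 56 × 6.4 = 28.6. IC holds (61 ≥ 28.6).
2 of 2 constraints hold, so this is a separating equilibrium.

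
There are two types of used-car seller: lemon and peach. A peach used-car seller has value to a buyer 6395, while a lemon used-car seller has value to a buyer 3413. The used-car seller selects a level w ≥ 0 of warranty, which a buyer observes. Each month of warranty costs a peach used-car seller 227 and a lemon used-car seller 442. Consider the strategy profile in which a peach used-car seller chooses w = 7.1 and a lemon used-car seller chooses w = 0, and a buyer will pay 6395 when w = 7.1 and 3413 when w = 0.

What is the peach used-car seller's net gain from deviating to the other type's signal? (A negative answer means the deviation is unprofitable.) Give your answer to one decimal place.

-1370.3

Playing w = 7.1 the peach used-car seller receives 6395 − 227 × 7.1 = 4783.3.
Deviating to w = 0 yields 3413 instead.
Gain from deviating: 3413 − 4783.3 = -1370.3.
The gain is negative, so the peach type's incentive-compatibility constraint is satisfied.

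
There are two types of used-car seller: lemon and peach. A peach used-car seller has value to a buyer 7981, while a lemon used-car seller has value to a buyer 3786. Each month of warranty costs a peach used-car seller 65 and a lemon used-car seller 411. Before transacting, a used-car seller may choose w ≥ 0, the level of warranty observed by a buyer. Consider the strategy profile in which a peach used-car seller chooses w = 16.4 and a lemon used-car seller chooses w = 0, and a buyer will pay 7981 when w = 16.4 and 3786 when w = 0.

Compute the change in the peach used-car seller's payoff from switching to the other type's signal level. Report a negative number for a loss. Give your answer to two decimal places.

-3129.00

Playing w = 16.4 the peach used-car seller receives 7981 − 65 × 16.4 = 6915.
Deviating to w = 0 yields 3786 instead.
Gain from deviating: 3786 − 6915 = -3129.00.
The gain is negative, so the peach type's incentive-compatibility constraint is satisfied.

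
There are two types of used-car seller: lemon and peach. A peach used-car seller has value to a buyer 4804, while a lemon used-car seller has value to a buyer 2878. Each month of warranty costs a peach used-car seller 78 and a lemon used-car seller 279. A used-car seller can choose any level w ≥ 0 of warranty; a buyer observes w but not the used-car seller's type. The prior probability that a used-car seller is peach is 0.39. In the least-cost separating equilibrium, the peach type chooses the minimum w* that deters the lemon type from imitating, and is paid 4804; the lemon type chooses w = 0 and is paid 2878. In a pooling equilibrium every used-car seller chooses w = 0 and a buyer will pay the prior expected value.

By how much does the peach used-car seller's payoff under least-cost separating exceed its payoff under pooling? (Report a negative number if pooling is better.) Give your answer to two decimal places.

636.41

Least-cost separating signal: w* solves 2878 = 4804 − 279·w*, so w* = (4804 − 2878)/279 ≈ 6.9032.
Peach type's separating payoff: 4804 − 78 × w* = 4804 − 78 × (4804 − 2878)/279 = 4804 − 150228/279 ≈ 4265.5484.
Pooling payoff: 0.39 × 4804 + 0.61 × 2878 = 3629.14.
Difference: 4265.5484 − 3629.14 = 636.4084, i.e. 636.41 to two decimal places.
The peach type prefers to separate.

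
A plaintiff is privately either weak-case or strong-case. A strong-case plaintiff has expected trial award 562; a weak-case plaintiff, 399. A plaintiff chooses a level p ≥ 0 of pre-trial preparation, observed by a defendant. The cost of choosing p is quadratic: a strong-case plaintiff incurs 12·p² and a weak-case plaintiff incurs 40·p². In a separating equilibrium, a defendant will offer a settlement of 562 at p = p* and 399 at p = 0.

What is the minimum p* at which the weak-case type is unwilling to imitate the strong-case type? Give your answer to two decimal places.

2.02

The weak-case type at p = 0 receives 399; imitating at p* yields 562 − 40·p*².
Indifference: 399 = 562 − 40·p*², so p*² = (562 − 399) / 40 = 4.075.
p* = √4.075 ≈ 2.02.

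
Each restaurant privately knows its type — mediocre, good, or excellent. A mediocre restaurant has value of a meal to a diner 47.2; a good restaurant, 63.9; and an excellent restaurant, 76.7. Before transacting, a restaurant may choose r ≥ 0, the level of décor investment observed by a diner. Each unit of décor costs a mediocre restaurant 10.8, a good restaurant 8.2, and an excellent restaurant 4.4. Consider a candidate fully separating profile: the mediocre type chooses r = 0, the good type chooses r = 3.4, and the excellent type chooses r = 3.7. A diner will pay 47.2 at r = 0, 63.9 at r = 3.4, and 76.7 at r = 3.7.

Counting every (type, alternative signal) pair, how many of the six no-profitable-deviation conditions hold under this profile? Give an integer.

Good (own payoff 63.9 − 8.2×3.4 = 36.02): to r=0 gives 47.2 → profitable ✗; to r=3.7 gives 76.7 − 8.2×3.7 = 46.36 → profitable ✗.
Excellent (own payoff 76.7 − 4.4×3.7 = 60.42): to r=0 gives 47.2 → no gain ✓; to r=3.4 gives 63.9 − 4.4×3.4 = 48.94 → no gain ✓.
Mediocre (own payoff 47.2): to r=3.4 gives 63.9 − 10.8×3.4 = 27.18 → no gain ✓; to r=3.7 gives 76.7 − 10.8×3.7 = 36.74 → no gain ✓.
4 of the 6 constraints hold; not an equilibrium.

4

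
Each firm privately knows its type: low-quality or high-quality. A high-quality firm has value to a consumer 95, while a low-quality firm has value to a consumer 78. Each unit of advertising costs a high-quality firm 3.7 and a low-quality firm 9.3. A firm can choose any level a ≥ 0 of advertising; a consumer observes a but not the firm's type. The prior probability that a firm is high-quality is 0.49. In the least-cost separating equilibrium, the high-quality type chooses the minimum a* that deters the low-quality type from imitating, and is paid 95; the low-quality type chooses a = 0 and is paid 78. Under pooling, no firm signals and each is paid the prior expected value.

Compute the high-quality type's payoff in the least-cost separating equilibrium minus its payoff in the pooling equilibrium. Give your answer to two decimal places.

1.91

Least-cost separating signal: a* solves 78 = 95 − 9.3·a*, so a* = (95 − 78)/9.3 ≈ 1.8280.
High-quality type's separating payoff: 95 − 3.7 × a* = 95 − 3.7 × (95 − 78)/9.3 = 95 − 62.9/9.3 ≈ 88.2366.
Pooling payoff: 0.49 × 95 + 0.51 × 78 = 86.33.
Difference: 88.2366 − 86.33 = 1.9066, i.e. 1.91 to two decimal places.
The high-quality type prefers to separate.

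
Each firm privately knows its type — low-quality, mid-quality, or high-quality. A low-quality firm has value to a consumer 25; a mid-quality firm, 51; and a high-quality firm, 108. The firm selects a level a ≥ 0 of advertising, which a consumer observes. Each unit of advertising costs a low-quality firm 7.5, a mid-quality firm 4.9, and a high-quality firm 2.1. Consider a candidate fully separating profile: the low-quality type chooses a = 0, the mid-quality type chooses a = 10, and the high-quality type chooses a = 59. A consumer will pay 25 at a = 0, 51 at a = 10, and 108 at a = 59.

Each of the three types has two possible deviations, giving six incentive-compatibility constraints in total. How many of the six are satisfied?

Mid-quality (own payoff 51 − 4.9×10 = 2): to a=0 gives 25 → profitable ✗; to a=59 gives 108 − 4.9×59 = -181.1 → no gain ✓.
High-quality (own payoff 108 − 2.1×59 = -15.9): to a=0 gives 25 → profitable ✗; to a=10 gives 51 − 2.1×10 = 30 → profitable ✗.
Low-quality (own payoff 25): to a=10 gives 51 − 7.5×10 = -24 → no gain ✓; to a=59 gives 108 − 7.5×59 = -334.5 → no gain ✓.
3 of the 6 constraints hold; not an equilibrium.

3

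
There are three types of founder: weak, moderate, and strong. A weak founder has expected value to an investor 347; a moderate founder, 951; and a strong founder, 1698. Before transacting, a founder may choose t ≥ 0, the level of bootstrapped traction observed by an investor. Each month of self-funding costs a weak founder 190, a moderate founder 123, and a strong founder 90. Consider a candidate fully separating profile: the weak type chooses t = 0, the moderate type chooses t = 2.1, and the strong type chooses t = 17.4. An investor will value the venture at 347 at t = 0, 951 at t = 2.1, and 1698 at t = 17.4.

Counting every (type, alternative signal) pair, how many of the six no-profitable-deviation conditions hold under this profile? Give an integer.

3

Weak (own payoff 347): to t=2.1 gives 951 − 190×2.1 = 552 → profitable ✗; to t=17.4 gives 1698 − 190×17.4 = -1608 → no gain ✓.
Strong (own payoff 1698 − 90×17.4 = 132): to t=0 gives 347 → profitable ✗; to t=2.1 gives 951 − 90×2.1 = 762 → profitable ✗.
Moderate (own payoff 951 − 123×2.1 = 692.7): to t=0 gives 347 → no gain ✓; to t=17.4 gives 1698 − 123×17.4 = -442.2 → no gain ✓.
3 of the 6 constraints hold; not an equilibrium.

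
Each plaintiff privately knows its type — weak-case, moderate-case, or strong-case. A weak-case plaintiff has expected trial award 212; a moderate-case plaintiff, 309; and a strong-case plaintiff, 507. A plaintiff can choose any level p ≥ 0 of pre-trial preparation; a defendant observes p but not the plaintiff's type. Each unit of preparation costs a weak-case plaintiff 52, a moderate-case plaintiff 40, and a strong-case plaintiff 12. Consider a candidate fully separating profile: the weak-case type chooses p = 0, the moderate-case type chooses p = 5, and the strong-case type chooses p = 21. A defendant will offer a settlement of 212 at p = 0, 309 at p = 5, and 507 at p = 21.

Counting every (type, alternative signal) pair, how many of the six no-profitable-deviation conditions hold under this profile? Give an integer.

Strong-case (own payoff 507 − 12×21 = 255): to p=0 gives 212 → no gain ✓; to p=5 gives 309 − 12×5 = 249 → no gain ✓.
Moderate-case (own payoff 309 − 40×5 = 109): to p=0 gives 212 → profitable ✗; to p=21 gives 507 − 40×21 = -333 → no gain ✓.
Weak-case (own payoff 212): to p=5 gives 309 − 52×5 = 49 → no gain ✓; to p=21 gives 507 − 52×21 = -585 → no gain ✓.
5 of the 6 constraints hold; not an equilibrium.

5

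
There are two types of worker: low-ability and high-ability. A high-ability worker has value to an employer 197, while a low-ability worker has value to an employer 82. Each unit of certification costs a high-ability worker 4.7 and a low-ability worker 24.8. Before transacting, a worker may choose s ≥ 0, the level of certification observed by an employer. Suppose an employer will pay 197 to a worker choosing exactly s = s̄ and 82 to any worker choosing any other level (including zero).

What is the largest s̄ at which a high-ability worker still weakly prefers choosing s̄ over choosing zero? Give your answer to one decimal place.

Choosing s̄ yields the high-ability type 197 − 4.7·s̄; choosing zero yields 82.
The high-ability type is indifferent at 197 − 4.7·s̄ = 82, i.e. s̄ = (197 − 82) / 4.7 ≈ 24.5.
For any s̄ above 24.5 the high-ability type would rather pool at zero, so separation collapses.

24.5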